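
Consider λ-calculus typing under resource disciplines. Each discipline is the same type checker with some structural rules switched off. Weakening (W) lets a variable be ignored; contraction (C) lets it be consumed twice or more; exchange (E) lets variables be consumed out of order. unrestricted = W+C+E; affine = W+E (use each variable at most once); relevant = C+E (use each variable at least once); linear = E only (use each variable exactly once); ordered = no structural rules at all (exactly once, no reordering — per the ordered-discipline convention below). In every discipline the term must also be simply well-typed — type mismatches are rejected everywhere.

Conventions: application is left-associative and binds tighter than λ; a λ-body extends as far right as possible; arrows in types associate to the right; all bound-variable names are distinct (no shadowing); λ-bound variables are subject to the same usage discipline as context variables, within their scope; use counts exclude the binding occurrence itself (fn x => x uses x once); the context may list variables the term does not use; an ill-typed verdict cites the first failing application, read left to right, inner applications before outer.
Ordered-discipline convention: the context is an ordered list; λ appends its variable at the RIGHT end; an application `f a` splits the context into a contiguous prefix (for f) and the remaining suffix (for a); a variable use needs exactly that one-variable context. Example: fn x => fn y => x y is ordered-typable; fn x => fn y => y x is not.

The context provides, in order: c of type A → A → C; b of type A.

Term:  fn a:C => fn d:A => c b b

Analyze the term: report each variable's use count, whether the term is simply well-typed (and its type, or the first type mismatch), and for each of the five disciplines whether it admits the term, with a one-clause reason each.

use counts: c: 1×, b: 2×, a (bound): 0×, d (bound): 0×
use order (left to right): c, b, b
typing: the term checks, with type C → A → C
ordered ✗ (uses contraction: b ×2; a, d never used (weakening))
linear ✗ (uses contraction: b ×2; a, d never used (weakening))
affine ✗ (uses contraction: b ×2)
relevant ✗ (a, d never used (weakening))
unrestricted ✓ (simply typable at C → A → C; W, C, E all held)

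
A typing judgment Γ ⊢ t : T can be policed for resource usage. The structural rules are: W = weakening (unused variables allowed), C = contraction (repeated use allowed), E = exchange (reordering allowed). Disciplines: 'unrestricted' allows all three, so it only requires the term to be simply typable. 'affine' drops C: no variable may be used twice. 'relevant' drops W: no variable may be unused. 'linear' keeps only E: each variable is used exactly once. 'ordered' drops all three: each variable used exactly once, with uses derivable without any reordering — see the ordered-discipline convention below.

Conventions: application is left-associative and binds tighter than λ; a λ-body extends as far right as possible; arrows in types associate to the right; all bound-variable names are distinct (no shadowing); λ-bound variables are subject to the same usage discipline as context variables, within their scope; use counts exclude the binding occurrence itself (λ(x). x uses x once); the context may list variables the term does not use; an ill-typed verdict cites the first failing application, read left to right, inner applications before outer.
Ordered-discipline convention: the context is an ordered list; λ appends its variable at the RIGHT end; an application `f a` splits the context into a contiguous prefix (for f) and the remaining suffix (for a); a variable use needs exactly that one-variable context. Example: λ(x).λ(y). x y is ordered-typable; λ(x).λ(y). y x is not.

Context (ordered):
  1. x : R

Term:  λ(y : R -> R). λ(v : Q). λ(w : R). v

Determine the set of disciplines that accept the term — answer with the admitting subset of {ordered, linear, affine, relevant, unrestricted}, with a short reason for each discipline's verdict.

admitting disciplines: affine, unrestricted
variable uses: x ×0; y (λ-bound) ×0; v (λ-bound) ×1; w (λ-bound) ×0
use order (left to right): v
typing: well-typed at (R -> R) -> Q -> R -> Q
ordered: ✗, x, y, w left unused
linear: ✗, x, y, w left unused
affine: ✓, at most one use each (x, y, v, w)
relevant: ✗, x, y, w left unused
unrestricted: ✓, well-typed at (R -> R) -> Q -> R -> Q; no restrictions here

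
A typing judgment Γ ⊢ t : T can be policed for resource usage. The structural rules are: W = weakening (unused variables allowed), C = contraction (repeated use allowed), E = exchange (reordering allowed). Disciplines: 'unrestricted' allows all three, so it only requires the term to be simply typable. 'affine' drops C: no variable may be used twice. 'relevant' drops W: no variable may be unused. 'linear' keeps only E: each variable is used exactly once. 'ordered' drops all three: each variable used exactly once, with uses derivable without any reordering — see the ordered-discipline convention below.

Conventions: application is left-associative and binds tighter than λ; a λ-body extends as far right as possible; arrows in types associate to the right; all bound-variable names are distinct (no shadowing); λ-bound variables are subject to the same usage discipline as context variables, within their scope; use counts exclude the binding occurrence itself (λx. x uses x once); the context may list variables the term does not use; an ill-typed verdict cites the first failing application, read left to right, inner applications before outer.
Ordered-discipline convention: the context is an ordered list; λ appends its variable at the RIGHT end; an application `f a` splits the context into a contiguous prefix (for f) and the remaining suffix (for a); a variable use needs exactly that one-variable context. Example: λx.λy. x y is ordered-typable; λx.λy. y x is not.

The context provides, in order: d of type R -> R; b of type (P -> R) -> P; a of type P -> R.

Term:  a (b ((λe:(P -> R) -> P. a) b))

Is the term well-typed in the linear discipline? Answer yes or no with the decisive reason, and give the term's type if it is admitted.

no — needs contraction — b ×2, a ×2; d, e never used (weakening)
use counts: d: 0×; b: 2×; a: 2×; e (bound): 0×
use order (left to right): a, b, a, b
typing: well-typed at R
per-discipline verdicts: ordered ✗; linear ✗; affine ✗; relevant ✗; unrestricted ✓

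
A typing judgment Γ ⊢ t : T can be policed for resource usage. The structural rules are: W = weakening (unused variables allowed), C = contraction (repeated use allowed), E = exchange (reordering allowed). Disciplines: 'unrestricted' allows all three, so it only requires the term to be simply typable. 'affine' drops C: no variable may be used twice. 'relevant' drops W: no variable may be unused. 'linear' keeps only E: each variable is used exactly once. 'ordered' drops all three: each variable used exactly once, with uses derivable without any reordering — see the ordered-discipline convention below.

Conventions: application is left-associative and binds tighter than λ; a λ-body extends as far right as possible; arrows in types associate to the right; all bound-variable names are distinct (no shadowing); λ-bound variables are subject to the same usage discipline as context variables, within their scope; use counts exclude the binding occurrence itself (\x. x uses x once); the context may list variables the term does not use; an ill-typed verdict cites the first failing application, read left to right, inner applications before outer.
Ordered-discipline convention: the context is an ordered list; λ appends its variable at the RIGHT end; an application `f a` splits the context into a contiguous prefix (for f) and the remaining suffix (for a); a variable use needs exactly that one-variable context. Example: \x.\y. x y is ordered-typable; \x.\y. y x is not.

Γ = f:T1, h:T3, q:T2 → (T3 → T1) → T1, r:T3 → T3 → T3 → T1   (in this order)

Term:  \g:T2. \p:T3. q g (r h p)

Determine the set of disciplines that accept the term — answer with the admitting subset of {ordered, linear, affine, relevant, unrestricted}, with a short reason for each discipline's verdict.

admitted by: affine, unrestricted
use counts: f: 0, h: 1, q: 1, r: 1, g (bound): 1, p (bound): 1
use order (left to right): q, g, r, h, p
typing: ✓ — T2 → T3 → T1
ordered: ✗, f left unused
linear: ✗, f left unused
affine: ✓, at most one use each (f, h, q, r, g, p)
relevant: ✗, f left unused
unrestricted: ✓, type-checks (T2 → T3 → T1) and nothing is barred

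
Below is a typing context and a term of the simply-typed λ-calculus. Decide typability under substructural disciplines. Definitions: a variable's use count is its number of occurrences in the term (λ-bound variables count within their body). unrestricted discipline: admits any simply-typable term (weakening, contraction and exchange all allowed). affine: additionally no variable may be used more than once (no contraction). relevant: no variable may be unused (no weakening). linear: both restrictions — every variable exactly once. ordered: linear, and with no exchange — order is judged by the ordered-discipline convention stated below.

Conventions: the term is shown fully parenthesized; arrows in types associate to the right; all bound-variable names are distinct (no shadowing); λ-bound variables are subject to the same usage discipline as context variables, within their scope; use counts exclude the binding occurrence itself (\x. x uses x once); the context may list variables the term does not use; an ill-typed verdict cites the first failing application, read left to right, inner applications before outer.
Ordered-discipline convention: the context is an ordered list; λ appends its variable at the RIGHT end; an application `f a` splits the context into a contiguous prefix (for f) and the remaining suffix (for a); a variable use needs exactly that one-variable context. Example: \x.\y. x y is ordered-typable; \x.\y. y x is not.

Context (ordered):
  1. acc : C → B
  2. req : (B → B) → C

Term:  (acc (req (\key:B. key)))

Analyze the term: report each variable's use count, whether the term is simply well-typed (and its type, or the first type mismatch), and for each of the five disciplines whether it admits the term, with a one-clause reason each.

counts: acc: 1×, req: 1×, key (bound): 1×
left-to-right use order: acc, req, key
typing: the term checks, with type B
ordered: ✓, acc, req, key once each; derivable with no W/C/E
linear: ✓, exactly-once usage across acc, req, key
affine: ✓, at most one use each (acc, req, key)
relevant: ✓, acc, req, key: all used, weakening unneeded
unrestricted: ✓, simply typable at B; W, C, E all held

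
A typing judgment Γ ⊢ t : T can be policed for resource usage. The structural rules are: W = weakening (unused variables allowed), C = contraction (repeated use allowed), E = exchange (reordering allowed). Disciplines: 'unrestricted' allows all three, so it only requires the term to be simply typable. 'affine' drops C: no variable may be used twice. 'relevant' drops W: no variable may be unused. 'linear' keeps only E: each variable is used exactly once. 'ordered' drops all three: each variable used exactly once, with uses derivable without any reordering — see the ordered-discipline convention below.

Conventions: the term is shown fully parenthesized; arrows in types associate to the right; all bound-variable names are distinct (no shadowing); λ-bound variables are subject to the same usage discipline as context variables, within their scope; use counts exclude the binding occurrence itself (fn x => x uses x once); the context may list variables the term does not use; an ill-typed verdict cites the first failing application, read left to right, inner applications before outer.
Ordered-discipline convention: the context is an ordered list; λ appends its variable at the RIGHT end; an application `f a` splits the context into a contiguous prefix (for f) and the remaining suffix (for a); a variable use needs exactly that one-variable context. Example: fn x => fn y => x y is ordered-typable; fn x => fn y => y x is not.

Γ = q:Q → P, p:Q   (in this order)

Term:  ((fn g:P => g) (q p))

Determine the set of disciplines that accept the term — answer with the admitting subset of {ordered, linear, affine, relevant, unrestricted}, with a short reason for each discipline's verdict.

admitted by: ordered, linear, affine, relevant, unrestricted
usage: q ×1, p ×1, g (λ-bound) ×1
order of uses: g, q, p
typing: ✓ — P
ordered: ✓ — one use each (q, p, g); ordered split holds
linear: ✓ — exactly-once usage across q, p, g
affine: ✓ — q, p, g: no repeats, contraction unneeded
relevant: ✓ — none of q, p, g goes unused
unrestricted: ✓ — simply typable at P; W, C, E all held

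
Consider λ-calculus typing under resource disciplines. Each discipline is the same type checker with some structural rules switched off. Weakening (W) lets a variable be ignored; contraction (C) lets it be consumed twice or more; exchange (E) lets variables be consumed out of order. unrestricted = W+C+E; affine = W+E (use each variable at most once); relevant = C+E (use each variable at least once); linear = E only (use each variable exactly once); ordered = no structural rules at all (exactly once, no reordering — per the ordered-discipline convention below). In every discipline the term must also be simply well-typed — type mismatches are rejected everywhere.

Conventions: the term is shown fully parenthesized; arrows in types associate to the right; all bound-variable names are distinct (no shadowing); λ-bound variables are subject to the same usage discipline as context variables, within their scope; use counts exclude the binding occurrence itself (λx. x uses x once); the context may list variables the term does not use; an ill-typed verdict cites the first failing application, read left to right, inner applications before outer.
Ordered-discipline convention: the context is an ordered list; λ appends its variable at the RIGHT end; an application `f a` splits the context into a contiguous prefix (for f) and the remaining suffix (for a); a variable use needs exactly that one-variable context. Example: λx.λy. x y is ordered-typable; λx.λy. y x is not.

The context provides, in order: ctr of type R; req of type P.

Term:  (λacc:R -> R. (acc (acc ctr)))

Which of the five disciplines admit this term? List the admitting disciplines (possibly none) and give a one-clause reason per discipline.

accepted by: unrestricted
usage: ctr=1; req=0; acc [bound]=2
left-to-right use order: acc, acc, ctr
typing: the term checks, with type (R -> R) -> R
ordered: ✗, acc ×2 used more than once (contraction); req never used (weakening)
linear: ✗, acc ×2 used more than once (contraction); req never used (weakening)
affine: ✗, acc ×2 used more than once (contraction)
relevant: ✗, req never used (weakening)
unrestricted: ✓, simply typable at (R -> R) -> R; W, C, E all held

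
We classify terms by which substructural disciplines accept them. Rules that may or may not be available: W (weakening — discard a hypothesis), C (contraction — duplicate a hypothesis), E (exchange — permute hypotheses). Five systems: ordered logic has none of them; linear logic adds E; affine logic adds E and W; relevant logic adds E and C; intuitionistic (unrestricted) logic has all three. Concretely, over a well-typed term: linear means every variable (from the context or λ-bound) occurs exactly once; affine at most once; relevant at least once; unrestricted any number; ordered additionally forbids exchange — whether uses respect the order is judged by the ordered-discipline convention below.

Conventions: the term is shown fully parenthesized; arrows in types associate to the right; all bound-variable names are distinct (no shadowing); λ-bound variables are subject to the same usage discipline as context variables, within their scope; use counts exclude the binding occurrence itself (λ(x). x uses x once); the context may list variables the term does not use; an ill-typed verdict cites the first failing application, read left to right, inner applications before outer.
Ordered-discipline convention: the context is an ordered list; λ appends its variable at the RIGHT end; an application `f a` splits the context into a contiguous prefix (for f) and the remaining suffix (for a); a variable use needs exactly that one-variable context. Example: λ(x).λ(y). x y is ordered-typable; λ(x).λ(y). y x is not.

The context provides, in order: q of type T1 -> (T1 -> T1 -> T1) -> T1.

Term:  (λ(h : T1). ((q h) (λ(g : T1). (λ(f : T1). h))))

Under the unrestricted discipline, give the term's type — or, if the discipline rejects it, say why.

term : T1 -> T1
usage: q=1, h [bound]=2, g [bound]=0, f [bound]=0
uses in reading order: q, h, h
typing: ✓ — T1 -> T1
across the five disciplines: ordered ✗ | linear ✗ | affine ✗ | relevant ✗ | unrestricted ✓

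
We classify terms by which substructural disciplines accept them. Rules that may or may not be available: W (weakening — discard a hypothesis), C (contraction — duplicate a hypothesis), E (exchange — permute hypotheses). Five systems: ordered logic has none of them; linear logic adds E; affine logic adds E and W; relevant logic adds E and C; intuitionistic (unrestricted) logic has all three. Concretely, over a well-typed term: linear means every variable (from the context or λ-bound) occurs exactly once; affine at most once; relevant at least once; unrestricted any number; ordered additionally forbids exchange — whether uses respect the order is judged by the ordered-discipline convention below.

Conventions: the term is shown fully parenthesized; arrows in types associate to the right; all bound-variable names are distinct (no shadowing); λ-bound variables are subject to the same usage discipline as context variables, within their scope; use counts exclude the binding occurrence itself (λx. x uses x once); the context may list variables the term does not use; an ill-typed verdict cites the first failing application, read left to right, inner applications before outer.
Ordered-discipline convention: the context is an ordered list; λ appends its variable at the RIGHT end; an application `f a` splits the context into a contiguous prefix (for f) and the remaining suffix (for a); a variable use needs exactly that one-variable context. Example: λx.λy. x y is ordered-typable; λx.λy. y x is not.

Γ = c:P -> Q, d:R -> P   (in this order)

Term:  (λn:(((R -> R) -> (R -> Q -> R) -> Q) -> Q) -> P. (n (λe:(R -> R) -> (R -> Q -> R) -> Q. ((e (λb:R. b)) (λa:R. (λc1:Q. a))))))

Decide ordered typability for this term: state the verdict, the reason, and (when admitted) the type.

no — needs weakening: c, d, c1 unused
use counts: c: 0×; d: 0×; n [bound]: 1×; e [bound]: 1×; b [bound]: 1×; a [bound]: 1×; c1 [bound]: 0×
uses in reading order: n, e, b, a
typing: well-typed — term : ((((R -> R) -> (R -> Q -> R) -> Q) -> Q) -> P) -> P
all disciplines: ordered ✗ · linear ✗ · affine ✓ · relevant ✗ · unrestricted ✓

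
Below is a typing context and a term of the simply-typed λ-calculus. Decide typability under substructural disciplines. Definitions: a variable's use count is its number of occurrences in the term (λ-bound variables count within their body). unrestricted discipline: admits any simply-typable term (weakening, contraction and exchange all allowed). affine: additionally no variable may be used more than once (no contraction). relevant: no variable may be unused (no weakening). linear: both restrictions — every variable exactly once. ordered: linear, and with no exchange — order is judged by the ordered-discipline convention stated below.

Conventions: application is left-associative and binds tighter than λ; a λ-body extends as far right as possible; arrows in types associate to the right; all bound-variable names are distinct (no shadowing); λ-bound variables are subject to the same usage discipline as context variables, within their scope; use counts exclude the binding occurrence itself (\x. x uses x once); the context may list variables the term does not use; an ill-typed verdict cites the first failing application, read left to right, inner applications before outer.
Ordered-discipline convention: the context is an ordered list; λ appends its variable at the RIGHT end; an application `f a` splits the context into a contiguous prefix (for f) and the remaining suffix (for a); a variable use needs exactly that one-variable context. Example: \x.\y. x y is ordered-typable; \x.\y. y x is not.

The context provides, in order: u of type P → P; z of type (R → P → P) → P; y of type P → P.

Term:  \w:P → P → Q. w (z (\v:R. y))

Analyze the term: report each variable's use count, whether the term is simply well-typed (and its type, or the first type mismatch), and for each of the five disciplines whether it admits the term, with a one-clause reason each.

usage: u=0, z=1, y=1, w [bound]=1, v [bound]=0
use order (left to right): w, z, y
typing: well-typed — term : (P → P → Q) → P → Q
ordered: ✗, u, v left unused
linear: ✗, u, v left unused
affine: ✓, u, z, y, w, v: no repeats, contraction unneeded
relevant: ✗, u, v left unused
unrestricted: ✓, type-checks ((P → P → Q) → P → Q) and nothing is barred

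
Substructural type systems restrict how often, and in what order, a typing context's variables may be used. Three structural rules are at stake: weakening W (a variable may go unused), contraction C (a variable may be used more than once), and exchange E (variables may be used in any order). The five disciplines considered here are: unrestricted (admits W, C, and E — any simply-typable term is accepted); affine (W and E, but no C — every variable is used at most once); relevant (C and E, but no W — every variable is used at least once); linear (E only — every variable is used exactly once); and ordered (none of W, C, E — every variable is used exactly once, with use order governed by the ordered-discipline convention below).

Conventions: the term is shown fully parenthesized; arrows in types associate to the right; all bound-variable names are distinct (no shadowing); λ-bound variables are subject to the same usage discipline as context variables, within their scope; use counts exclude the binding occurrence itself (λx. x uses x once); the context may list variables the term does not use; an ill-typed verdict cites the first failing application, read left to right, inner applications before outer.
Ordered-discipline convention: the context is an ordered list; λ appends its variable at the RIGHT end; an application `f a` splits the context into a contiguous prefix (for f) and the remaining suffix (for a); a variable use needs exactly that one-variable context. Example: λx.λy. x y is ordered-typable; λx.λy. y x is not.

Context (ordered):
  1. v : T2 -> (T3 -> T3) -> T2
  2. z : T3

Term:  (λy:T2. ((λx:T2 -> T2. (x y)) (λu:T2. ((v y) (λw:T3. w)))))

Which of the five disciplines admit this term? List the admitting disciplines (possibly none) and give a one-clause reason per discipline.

admitted by: unrestricted
use counts: v ×1, z ×0, y [bound] ×2, x [bound] ×1, u [bound] ×0, w [bound] ×1
use order (left to right): x, y, v, y, w
typing: ✓ — T2 -> T2
ordered: ✗ — y ×2 used more than once (contraction); z, u never used (weakening)
linear: ✗ — y ×2 used more than once (contraction); z, u never used (weakening)
affine: ✗ — y ×2 used more than once (contraction)
relevant: ✗ — z, u never used (weakening)
unrestricted: ✓ — simply typable at T2 -> T2; W, C, E all held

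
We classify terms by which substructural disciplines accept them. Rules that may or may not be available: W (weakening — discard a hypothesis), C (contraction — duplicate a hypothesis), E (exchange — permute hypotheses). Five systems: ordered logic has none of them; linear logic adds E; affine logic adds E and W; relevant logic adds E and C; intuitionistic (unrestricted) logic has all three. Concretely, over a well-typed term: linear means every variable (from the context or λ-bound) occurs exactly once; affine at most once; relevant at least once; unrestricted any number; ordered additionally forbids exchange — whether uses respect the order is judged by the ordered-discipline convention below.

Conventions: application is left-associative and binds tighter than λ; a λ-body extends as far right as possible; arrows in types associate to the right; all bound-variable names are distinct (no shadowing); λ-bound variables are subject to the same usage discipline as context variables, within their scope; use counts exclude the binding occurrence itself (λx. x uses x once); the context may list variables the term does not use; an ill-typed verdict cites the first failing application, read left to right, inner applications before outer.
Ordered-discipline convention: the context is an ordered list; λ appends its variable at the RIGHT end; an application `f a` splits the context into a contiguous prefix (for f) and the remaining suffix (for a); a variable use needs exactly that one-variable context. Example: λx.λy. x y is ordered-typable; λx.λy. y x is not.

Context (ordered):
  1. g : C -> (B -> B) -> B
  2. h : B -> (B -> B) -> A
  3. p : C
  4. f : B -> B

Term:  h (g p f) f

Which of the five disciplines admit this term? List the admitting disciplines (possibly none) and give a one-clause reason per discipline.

accepted by: relevant, unrestricted
counts: g=1, h=1, p=1, f=2
uses in reading order: h, g, p, f, f
typing: the term checks, with type A
ordered: ✗ — repeated use of f ×2
linear: ✗ — repeated use of f ×2
affine: ✗ — repeated use of f ×2
relevant: ✓ — every one of g, h, p, f appears
unrestricted: ✓ — type-checks (A) and nothing is barred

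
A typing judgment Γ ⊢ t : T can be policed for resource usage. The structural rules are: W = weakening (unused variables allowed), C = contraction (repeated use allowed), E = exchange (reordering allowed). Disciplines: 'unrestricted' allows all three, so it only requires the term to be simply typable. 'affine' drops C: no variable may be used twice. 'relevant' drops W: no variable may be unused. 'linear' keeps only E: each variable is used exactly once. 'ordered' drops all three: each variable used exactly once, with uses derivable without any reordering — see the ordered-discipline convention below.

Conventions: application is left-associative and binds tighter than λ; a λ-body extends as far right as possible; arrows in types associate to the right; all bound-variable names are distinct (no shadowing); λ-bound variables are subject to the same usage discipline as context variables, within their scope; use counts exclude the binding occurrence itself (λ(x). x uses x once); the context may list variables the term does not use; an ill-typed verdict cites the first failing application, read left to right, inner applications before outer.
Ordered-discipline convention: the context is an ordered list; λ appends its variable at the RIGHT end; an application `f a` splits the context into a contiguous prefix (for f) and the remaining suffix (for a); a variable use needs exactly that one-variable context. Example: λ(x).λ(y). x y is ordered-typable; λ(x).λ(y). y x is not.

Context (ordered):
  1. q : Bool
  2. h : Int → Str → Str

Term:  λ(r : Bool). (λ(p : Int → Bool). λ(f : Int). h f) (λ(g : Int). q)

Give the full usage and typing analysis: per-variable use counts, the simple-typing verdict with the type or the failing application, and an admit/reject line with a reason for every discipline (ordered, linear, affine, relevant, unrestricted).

variable uses: q=1, h=1, r (bound)=0, p (bound)=0, f (bound)=1, g (bound)=0
left-to-right use order: h, f, q
typing: well-typed — term : Bool → Int → Str → Str
ordered: ✗, unused: r, p, g — weakening required
linear: ✗, unused: r, p, g — weakening required
affine: ✓, no duplicate uses among q, h, r, p, f, g
relevant: ✗, unused: r, p, g — weakening required
unrestricted: ✓, type-checks (Bool → Int → Str → Str) and nothing is barred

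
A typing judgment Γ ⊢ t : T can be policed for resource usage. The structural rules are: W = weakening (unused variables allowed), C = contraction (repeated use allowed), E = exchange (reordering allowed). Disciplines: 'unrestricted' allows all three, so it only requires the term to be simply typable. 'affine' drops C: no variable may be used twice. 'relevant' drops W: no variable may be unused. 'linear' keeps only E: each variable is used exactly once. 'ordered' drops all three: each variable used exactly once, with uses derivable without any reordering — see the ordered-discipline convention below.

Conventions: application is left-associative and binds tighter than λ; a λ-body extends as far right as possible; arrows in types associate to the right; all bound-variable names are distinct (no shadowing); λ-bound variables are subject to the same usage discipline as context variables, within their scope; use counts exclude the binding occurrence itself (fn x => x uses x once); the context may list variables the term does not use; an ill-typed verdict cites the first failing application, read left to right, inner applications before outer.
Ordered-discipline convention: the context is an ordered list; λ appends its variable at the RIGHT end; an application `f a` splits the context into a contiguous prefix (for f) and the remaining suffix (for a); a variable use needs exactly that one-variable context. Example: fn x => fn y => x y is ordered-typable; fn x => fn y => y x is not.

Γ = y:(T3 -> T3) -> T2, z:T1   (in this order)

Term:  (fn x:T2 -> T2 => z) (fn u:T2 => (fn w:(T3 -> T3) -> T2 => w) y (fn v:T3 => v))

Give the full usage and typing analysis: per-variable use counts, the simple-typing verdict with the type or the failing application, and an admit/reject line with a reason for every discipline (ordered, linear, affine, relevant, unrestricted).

counts: y: 1, z: 1, x (λ-bound): 0, u (λ-bound): 0, w (λ-bound): 1, v (λ-bound): 1
left-to-right use order: z, w, y, v
typing: well-typed at T1
ordered: ✗, unused: x, u — weakening required
linear: ✗, unused: x, u — weakening required
affine: ✓, y, z, x, u, w, v: no repeats, contraction unneeded
relevant: ✗, unused: x, u — weakening required
unrestricted: ✓, typability at T1 is all that's needed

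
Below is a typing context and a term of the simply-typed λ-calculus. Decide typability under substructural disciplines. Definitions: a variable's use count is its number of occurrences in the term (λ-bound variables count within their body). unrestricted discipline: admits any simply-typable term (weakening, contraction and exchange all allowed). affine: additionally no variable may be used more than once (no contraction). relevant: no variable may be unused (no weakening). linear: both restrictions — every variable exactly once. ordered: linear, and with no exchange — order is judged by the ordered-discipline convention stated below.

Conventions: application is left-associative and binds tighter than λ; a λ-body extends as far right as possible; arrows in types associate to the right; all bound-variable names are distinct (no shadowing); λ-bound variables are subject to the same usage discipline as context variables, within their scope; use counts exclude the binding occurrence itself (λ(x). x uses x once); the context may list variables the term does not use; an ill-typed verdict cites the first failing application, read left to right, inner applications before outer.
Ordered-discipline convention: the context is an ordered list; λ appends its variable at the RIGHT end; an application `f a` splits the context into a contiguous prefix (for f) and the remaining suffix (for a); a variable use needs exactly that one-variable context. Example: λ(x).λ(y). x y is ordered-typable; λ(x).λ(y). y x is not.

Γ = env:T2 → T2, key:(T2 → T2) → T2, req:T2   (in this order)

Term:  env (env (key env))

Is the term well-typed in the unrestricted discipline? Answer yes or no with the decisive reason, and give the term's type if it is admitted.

yes — simply typable at T2; W, C, E all held; term : T2
usage: env: 3×; key: 1×; req: 0×
uses in reading order: env, env, key, env
typing: well-typed — term : T2
across the five disciplines: ordered ✗; linear ✗; affine ✗; relevant ✗; unrestricted ✓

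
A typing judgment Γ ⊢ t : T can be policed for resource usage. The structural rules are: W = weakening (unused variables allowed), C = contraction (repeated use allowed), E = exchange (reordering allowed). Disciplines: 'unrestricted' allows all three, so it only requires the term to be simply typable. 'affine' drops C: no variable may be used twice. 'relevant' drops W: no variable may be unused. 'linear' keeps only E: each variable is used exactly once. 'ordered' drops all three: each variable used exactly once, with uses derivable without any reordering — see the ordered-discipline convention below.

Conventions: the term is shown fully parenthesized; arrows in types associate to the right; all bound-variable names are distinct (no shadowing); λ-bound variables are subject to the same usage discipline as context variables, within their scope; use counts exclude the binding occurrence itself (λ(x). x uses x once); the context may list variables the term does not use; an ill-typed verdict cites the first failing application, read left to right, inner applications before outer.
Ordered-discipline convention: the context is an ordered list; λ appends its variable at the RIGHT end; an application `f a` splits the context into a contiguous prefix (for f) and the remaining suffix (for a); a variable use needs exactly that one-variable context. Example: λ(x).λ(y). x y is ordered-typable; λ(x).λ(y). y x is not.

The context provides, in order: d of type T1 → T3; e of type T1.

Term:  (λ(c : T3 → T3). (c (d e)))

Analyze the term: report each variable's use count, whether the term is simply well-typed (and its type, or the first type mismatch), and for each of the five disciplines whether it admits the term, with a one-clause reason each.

usage: d: 1×; e: 1×; c (bound): 1×
left-to-right use order: c, d, e
typing: ✓ — (T3 → T3) → T3
ordered ✗ (use order c, d, e needs exchange)
linear ✓ (each of d, e, c used exactly once)
affine ✓ (d, e, c: no repeats, contraction unneeded)
relevant ✓ (at least one use each (d, e, c))
unrestricted ✓ (simply typable at (T3 → T3) → T3; W, C, E all held)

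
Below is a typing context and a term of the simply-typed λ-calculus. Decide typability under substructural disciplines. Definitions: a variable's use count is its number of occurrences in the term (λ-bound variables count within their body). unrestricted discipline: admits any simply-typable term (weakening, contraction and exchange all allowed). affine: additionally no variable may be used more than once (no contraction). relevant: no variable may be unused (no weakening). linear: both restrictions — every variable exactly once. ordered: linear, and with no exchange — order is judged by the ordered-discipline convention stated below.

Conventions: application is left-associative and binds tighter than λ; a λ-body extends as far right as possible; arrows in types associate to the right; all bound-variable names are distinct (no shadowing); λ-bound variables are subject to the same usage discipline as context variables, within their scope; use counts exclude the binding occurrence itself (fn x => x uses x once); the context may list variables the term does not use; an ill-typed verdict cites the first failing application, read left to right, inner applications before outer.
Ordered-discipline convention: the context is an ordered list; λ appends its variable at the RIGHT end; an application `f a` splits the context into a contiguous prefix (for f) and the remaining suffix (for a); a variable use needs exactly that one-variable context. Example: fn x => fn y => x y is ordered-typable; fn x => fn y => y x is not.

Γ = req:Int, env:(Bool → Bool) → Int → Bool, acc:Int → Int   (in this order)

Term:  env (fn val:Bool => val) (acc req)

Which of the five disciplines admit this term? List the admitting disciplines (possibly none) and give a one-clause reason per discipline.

admitting disciplines: linear, affine, relevant, unrestricted
variable uses: req=1; env=1; acc=1; val (λ-bound)=1
left-to-right use order: env, val, acc, req
typing: the term checks, with type Bool
ordered: ✗, use order env, val, acc, req needs exchange
linear: ✓, req, env, acc, val: one use apiece
affine: ✓, at most one use each (req, env, acc, val)
relevant: ✓, every one of req, env, acc, val appears
unrestricted: ✓, simply typable at Bool; W, C, E all held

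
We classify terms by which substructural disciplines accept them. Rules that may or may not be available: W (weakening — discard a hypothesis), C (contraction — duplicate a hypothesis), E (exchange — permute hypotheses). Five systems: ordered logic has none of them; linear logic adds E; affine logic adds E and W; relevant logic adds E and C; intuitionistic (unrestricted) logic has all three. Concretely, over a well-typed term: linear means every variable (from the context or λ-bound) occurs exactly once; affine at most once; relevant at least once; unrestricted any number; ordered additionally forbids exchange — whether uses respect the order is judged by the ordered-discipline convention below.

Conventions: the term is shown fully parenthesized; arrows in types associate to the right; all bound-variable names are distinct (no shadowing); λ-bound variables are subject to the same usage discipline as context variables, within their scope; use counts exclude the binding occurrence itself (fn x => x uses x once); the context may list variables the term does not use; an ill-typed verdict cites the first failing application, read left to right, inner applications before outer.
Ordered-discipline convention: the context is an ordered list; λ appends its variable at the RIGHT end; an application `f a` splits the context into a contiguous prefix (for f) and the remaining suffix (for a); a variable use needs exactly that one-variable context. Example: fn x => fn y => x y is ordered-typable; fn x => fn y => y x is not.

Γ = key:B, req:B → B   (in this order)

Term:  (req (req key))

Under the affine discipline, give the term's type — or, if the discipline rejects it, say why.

not well-typed under affine — uses contraction: req ×2
use counts: key=1; req=2
use order (left to right): req, req, key
typing: the term checks, with type B
summary: ordered ✗ | linear ✗ | affine ✗ | relevant ✓ | unrestricted ✓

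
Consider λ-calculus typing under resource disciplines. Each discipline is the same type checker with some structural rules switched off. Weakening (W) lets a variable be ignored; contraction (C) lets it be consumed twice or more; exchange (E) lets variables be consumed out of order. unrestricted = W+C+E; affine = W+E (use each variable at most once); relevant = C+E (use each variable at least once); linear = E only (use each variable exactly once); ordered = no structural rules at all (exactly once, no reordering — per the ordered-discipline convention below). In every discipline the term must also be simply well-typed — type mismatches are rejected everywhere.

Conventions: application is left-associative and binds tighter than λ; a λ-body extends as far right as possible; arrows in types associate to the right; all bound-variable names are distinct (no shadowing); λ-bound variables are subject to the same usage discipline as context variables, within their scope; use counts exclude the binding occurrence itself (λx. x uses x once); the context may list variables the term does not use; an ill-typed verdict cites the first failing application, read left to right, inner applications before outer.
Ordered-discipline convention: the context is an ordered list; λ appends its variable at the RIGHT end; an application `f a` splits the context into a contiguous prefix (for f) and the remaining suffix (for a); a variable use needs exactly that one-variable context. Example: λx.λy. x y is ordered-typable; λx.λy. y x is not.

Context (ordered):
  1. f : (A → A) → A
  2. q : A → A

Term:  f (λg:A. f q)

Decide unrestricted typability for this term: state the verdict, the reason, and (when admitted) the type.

yes — typability at A is all that's needed; term : A
counts: f: 2; q: 1; g (bound): 0
use order (left to right): f, f, q
typing: ✓ — A
across the five disciplines: ordered ✗ · linear ✗ · affine ✗ · relevant ✗ · unrestricted ✓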